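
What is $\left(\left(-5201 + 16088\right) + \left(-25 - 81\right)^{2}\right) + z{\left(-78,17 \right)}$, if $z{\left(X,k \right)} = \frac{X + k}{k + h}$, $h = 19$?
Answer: $\frac{796367}{36} \approx 22121.0$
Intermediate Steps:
$z{\left(X,k \right)} = \frac{X + k}{19 + k}$ ($z{\left(X,k \right)} = \frac{X + k}{k + 19} = \frac{X + k}{19 + k}$)
$\left(\left(-5201 + 16088\right) + \left(-25 - 81\right)^{2}\right) + z{\left(-78,17 \right)} = \left(\left(-5201 + 16088\right) + \left(-25 - 81\right)^{2}\right) + \frac{-78 + 17}{19 + 17} = \left(10887 + \left(-106\right)^{2}\right) + \frac{1}{36} \left(-61\right) = \left(10887 + 11236\right) + \frac{1}{36} \left(-61\right) = 22123 - \frac{61}{36} = \frac{796367}{36}$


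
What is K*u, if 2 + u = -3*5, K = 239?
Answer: -4063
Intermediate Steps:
u = -17 (u = -2 - 3*5 = -2 - 15 = -17)
K*u = 239*(-17) = -4063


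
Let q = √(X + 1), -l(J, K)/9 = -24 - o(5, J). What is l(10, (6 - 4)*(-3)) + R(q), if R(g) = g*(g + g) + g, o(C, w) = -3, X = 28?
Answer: 247 + √29 ≈ 252.39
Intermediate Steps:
l(J, K) = 189 (l(J, K) = -9*(-24 - 1*(-3)) = -9*(-24 + 3) = -9*(-21) = 189)
q = √29 (q = √(28 + 1) = √29 ≈ 5.3852)
R(g) = g + 2*g² (R(g) = g*(2*g) + g = 2*g² + g = g + 2*g²)
l(10, (6 - 4)*(-3)) + R(q) = 189 + √29*(1 + 2*√29)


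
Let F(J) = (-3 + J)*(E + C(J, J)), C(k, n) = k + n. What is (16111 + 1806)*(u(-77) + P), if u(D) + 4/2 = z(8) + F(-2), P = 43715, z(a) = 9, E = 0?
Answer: 783725414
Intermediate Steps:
F(J) = 2*J*(-3 + J) (F(J) = (-3 + J)*(0 + (J + J)) = (-3 + J)*(0 + 2*J) = (-3 + J)*(2*J) = 2*J*(-3 + J))
u(D) = 27 (u(D) = -2 + (9 + 2*(-2)*(-3 - 2)) = -2 + (9 + 2*(-2)*(-5)) = -2 + (9 + 20) = -2 + 29 = 27)
(16111 + 1806)*(u(-77) + P) = (16111 + 1806)*(27 + 43715) = 17917*43742 = 783725414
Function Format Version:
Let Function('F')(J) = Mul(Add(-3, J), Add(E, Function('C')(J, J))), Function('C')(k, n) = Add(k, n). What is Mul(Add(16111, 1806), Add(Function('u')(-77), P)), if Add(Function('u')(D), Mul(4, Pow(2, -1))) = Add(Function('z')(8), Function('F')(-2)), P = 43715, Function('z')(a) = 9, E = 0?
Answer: 783725414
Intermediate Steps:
Function('F')(J) = Mul(2, J, Add(-3, J)) (Function('F')(J) = Mul(Add(-3, J), Add(0, Add(J, J))) = Mul(Add(-3, J), Add(0, Mul(2, J))) = Mul(Add(-3, J), Mul(2, J)) = Mul(2, J, Add(-3, J)))
Function('u')(D) = 27 (Function('u')(D) = Add(-2, Add(9, Mul(2, -2, Add(-3, -2)))) = Add(-2, Add(9, Mul(2, -2, -5))) = Add(-2, Add(9, 20)) = Add(-2, 29) = 27)
Mul(Add(16111, 1806), Add(Function('u')(-77), P)) = Mul(Add(16111, 1806), Add(27, 43715)) = Mul(17917, 43742) = 783725414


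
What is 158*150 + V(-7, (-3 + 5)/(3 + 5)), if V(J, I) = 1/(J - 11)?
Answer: 426599/18 ≈ 23700.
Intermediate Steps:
V(J, I) = 1/(-11 + J)
158*150 + V(-7, (-3 + 5)/(3 + 5)) = 158*150 + 1/(-11 - 7) = 23700 + 1/(-18) = 23700 - 1/18 = 426599/18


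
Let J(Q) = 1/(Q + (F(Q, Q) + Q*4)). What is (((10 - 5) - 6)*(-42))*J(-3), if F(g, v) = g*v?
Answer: -7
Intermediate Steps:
J(Q) = 1/(Q² + 5*Q) (J(Q) = 1/(Q + (Q*Q + Q*4)) = 1/(Q + (Q² + 4*Q)) = 1/(Q² + 5*Q))
(((10 - 5) - 6)*(-42))*J(-3) = (((10 - 5) - 6)*(-42))*(1/((-3)*(5 - 3))) = ((5 - 6)*(-42))*(-⅓/2) = (-1*(-42))*(-⅓*½) = 42*(-⅙) = -7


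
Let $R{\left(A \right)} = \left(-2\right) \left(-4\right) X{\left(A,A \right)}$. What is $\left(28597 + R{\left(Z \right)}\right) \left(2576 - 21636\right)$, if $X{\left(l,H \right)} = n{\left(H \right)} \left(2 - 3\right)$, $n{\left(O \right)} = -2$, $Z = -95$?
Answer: $-545363780$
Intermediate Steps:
$X{\left(l,H \right)} = 2$ ($X{\left(l,H \right)} = - 2 \left(2 - 3\right) = \left(-2\right) \left(-1\right) = 2$)
$R{\left(A \right)} = 16$ ($R{\left(A \right)} = \left(-2\right) \left(-4\right) 2 = 8 \cdot 2 = 16$)
$\left(28597 + R{\left(Z \right)}\right) \left(2576 - 21636\right) = \left(28597 + 16\right) \left(2576 - 21636\right) = 28613 \left(-19060\right) = -545363780$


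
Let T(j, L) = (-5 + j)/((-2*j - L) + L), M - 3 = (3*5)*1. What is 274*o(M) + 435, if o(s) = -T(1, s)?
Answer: -113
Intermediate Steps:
M = 18 (M = 3 + (3*5)*1 = 3 + 15*1 = 3 + 15 = 18)
T(j, L) = -(-5 + j)/(2*j) (T(j, L) = (-5 + j)/((-L - 2*j) + L) = (-5 + j)/((-2*j)) = (-5 + j)*(-1/(2*j)) = -(-5 + j)/(2*j))
o(s) = -2 (o(s) = -(5 - 1*1)/(2*1) = -(5 - 1)/2 = -4/2 = -1*2 = -2)
274*o(M) + 435 = 274*(-2) + 435 = -548 + 435 = -113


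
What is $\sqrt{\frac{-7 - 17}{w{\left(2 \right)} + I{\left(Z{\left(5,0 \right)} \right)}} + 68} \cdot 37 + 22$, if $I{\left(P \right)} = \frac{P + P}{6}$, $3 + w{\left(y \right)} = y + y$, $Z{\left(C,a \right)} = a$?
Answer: $22 + 74 \sqrt{11} \approx 267.43$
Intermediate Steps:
$w{\left(y \right)} = -3 + 2 y$ ($w{\left(y \right)} = -3 + \left(y + y\right) = -3 + 2 y$)
$I{\left(P \right)} = \frac{P}{3}$ ($I{\left(P \right)} = 2 P \frac{1}{6} = \frac{P}{3}$)
$\sqrt{\frac{-7 - 17}{w{\left(2 \right)} + I{\left(Z{\left(5,0 \right)} \right)}} + 68} \cdot 37 + 22 = \sqrt{\frac{-7 - 17}{\left(-3 + 2 \cdot 2\right) + \frac{1}{3} \cdot 0} + 68} \cdot 37 + 22 = \sqrt{- \frac{24}{\left(-3 + 4\right) + 0} + 68} \cdot 37 + 22 = \sqrt{- \frac{24}{1 + 0} + 68} \cdot 37 + 22 = \sqrt{- \frac{24}{1} + 68} \cdot 37 + 22 = \sqrt{\left(-24\right) 1 + 68} \cdot 37 + 22 = \sqrt{-24 + 68} \cdot 37 + 22 = \sqrt{44} \cdot 37 + 22 = 2 \sqrt{11} \cdot 37 + 22 = 74 \sqrt{11} + 22 = 22 + 74 \sqrt{11}$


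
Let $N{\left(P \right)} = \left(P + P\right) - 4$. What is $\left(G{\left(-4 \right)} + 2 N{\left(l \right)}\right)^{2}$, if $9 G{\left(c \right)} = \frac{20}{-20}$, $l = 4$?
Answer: $\frac{5041}{81} \approx 62.235$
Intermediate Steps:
$N{\left(P \right)} = -4 + 2 P$ ($N{\left(P \right)} = 2 P - 4 = -4 + 2 P$)
$G{\left(c \right)} = - \frac{1}{9}$ ($G{\left(c \right)} = \frac{20 \frac{1}{-20}}{9} = \frac{20 \left(- \frac{1}{20}\right)}{9} = \frac{1}{9} \left(-1\right) = - \frac{1}{9}$)
$\left(G{\left(-4 \right)} + 2 N{\left(l \right)}\right)^{2} = \left(- \frac{1}{9} + 2 \left(-4 + 2 \cdot 4\right)\right)^{2} = \left(- \frac{1}{9} + 2 \left(-4 + 8\right)\right)^{2} = \left(- \frac{1}{9} + 2 \cdot 4\right)^{2} = \left(- \frac{1}{9} + 8\right)^{2} = \left(\frac{71}{9}\right)^{2} = \frac{5041}{81}$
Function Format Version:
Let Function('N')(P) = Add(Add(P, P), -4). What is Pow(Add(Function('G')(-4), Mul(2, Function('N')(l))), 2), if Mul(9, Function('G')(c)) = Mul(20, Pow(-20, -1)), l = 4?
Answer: Rational(5041, 81) ≈ 62.235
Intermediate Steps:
Function('N')(P) = Add(-4, Mul(2, P)) (Function('N')(P) = Add(Mul(2, P), -4) = Add(-4, Mul(2, P)))
Function('G')(c) = Rational(-1, 9) (Function('G')(c) = Mul(Rational(1, 9), Mul(20, Pow(-20, -1))) = Mul(Rational(1, 9), Mul(20, Rational(-1, 20))) = Mul(Rational(1, 9), -1) = Rational(-1, 9))
Pow(Add(Function('G')(-4), Mul(2, Function('N')(l))), 2) = Pow(Add(Rational(-1, 9), Mul(2, Add(-4, Mul(2, 4)))), 2) = Pow(Add(Rational(-1, 9), Mul(2, Add(-4, 8))), 2) = Pow(Add(Rational(-1, 9), Mul(2, 4)), 2) = Pow(Add(Rational(-1, 9), 8), 2) = Pow(Rational(71, 9), 2) = Rational(5041, 81)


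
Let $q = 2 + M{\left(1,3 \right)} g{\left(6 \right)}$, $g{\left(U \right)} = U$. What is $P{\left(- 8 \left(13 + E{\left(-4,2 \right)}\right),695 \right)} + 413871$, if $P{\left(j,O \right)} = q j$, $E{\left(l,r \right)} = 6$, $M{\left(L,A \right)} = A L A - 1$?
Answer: $406271$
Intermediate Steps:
$M{\left(L,A \right)} = -1 + L A^{2}$ ($M{\left(L,A \right)} = L A^{2} - 1 = -1 + L A^{2}$)
$q = 50$ ($q = 2 + \left(-1 + 1 \cdot 3^{2}\right) 6 = 2 + \left(-1 + 1 \cdot 9\right) 6 = 2 + \left(-1 + 9\right) 6 = 2 + 8 \cdot 6 = 2 + 48 = 50$)
$P{\left(j,O \right)} = 50 j$
$P{\left(- 8 \left(13 + E{\left(-4,2 \right)}\right),695 \right)} + 413871 = 50 \left(- 8 \left(13 + 6\right)\right) + 413871 = 50 \left(\left(-8\right) 19\right) + 413871 = 50 \left(-152\right) + 413871 = -7600 + 413871 = 406271$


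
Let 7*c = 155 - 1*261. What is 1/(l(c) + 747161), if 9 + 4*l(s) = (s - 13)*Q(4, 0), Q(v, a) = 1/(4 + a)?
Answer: 112/83681583 ≈ 1.3384e-6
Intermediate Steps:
c = -106/7 (c = (155 - 1*261)/7 = (155 - 261)/7 = (⅐)*(-106) = -106/7 ≈ -15.143)
l(s) = -49/16 + s/16 (l(s) = -9/4 + ((s - 13)/(4 + 0))/4 = -9/4 + ((-13 + s)/4)/4 = -9/4 + ((-13 + s)*(¼))/4 = -9/4 + (-13/4 + s/4)/4 = -9/4 + (-13/16 + s/16) = -49/16 + s/16)
1/(l(c) + 747161) = 1/((-49/16 + (1/16)*(-106/7)) + 747161) = 1/((-49/16 - 53/56) + 747161) = 1/(-449/112 + 747161) = 1/(83681583/112) = 112/83681583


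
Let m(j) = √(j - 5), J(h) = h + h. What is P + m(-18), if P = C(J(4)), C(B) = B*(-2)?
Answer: -16 + I*√23 ≈ -16.0 + 4.7958*I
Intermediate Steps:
J(h) = 2*h
C(B) = -2*B
P = -16 (P = -4*4 = -2*8 = -16)
m(j) = √(-5 + j)
P + m(-18) = -16 + √(-5 - 18) = -16 + √(-23) = -16 + I*√23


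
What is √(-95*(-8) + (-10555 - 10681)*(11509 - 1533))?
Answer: 2*I*√52962394 ≈ 14555.0*I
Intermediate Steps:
√(-95*(-8) + (-10555 - 10681)*(11509 - 1533)) = √(760 - 21236*9976) = √(760 - 211850336) = √(-211849576) = 2*I*√52962394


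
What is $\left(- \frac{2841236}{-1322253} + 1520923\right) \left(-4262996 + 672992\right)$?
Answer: $- \frac{2406556597500604340}{440751} \approx -5.4601 \cdot 10^{12}$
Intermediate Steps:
$\left(- \frac{2841236}{-1322253} + 1520923\right) \left(-4262996 + 672992\right) = \left(\left(-2841236\right) \left(- \frac{1}{1322253}\right) + 1520923\right) \left(-3590004\right) = \left(\frac{2841236}{1322253} + 1520923\right) \left(-3590004\right) = \frac{2011047840755}{1322253} \left(-3590004\right) = - \frac{2406556597500604340}{440751}$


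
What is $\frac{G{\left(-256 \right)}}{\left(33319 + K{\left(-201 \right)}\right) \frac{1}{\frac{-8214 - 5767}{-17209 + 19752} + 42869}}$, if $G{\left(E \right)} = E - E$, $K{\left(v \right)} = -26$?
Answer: $0$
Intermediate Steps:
$G{\left(E \right)} = 0$
$\frac{G{\left(-256 \right)}}{\left(33319 + K{\left(-201 \right)}\right) \frac{1}{\frac{-8214 - 5767}{-17209 + 19752} + 42869}} = \frac{0}{\left(33319 - 26\right) \frac{1}{\frac{-8214 - 5767}{-17209 + 19752} + 42869}} = \frac{0}{33293 \frac{1}{- \frac{13981}{2543} + 42869}} = \frac{0}{33293 \frac{1}{\frac{109001886}{2543}}} = \frac{0}{33293 \cdot \frac{2543}{109001886}} = \frac{0}{\frac{84664099}{109001886}} = 0 \cdot \frac{109001886}{84664099} = 0$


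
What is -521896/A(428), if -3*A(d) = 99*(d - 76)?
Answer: 65237/1452 ≈ 44.929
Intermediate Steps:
A(d) = 2508 - 33*d (A(d) = -33*(d - 76) = -33*(-76 + d) = -(-7524 + 99*d)/3 = 2508 - 33*d)
-521896/A(428) = -521896/(2508 - 33*428) = -521896/(2508 - 14124) = -521896/(-11616) = -521896*(-1/11616) = 65237/1452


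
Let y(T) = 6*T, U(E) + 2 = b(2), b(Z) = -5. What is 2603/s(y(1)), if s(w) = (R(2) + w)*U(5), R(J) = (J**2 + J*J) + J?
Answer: -2603/112 ≈ -23.241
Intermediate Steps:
U(E) = -7 (U(E) = -2 - 5 = -7)
R(J) = J + 2*J**2 (R(J) = (J**2 + J**2) + J = 2*J**2 + J = J + 2*J**2)
s(w) = -70 - 7*w (s(w) = (2*(1 + 2*2) + w)*(-7) = (2*(1 + 4) + w)*(-7) = (2*5 + w)*(-7) = (10 + w)*(-7) = -70 - 7*w)
2603/s(y(1)) = 2603/(-70 - 42) = 2603/(-112) = 2603*(-1/112) = -2603/112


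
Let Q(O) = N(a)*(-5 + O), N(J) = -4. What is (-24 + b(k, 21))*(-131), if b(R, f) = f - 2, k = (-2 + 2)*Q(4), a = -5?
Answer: 655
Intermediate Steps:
Q(O) = 20 - 4*O (Q(O) = -4*(-5 + O) = 20 - 4*O)
k = 0 (k = (-2 + 2)*(20 - 4*4) = 0*(20 - 16) = 0*4 = 0)
b(R, f) = -2 + f
(-24 + b(k, 21))*(-131) = (-24 + (-2 + 21))*(-131) = (-24 + 19)*(-131) = -5*(-131) = 655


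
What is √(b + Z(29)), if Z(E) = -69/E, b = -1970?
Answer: I*√1658771/29 ≈ 44.411*I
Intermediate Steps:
√(b + Z(29)) = √(-1970 - 69/29) = √(-57199/29) = I*√1658771/29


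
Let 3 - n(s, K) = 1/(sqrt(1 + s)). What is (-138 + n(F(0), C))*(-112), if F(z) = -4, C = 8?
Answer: 15120 - 112*I*sqrt(3)/3 ≈ 15120.0 - 64.663*I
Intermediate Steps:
n(s, K) = 3 - 1/sqrt(1 + s) (n(s, K) = 3 - 1/(sqrt(1 + s)) = 3 - 1/sqrt(1 + s))
(-138 + n(F(0), C))*(-112) = (-138 + (3 - 1/sqrt(1 - 4)))*(-112) = (-138 + (3 - 1/sqrt(-3)))*(-112) = (-138 + (3 - (-1)*I*sqrt(3)/3))*(-112) = (-138 + (3 + I*sqrt(3)/3))*(-112) = (-135 + I*sqrt(3)/3)*(-112) = 15120 - 112*I*sqrt(3)/3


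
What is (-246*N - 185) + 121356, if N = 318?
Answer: 42943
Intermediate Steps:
(-246*N - 185) + 121356 = (-246*318 - 185) + 121356 = (-78228 - 185) + 121356 = -78413 + 121356 = 42943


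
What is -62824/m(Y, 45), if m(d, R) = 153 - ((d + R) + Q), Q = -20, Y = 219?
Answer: 62824/91 ≈ 690.37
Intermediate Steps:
m(d, R) = 173 - R - d (m(d, R) = 153 - ((d + R) - 20) = 153 - ((R + d) - 20) = 153 - (-20 + R + d) = 153 + (20 - R - d) = 173 - R - d)
-62824/m(Y, 45) = -62824/(173 - 1*45 - 1*219) = -62824/(173 - 45 - 219) = -62824/(-91) = -62824*(-1/91) = 62824/91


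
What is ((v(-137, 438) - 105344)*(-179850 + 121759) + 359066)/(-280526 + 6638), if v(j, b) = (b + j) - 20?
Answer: -6103573799/273888 ≈ -22285.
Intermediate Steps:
v(j, b) = -20 + b + j
((v(-137, 438) - 105344)*(-179850 + 121759) + 359066)/(-280526 + 6638) = (((-20 + 438 - 137) - 105344)*(-179850 + 121759) + 359066)/(-280526 + 6638) = ((281 - 105344)*(-58091) + 359066)/(-273888) = (-105063*(-58091) + 359066)*(-1/273888) = (6103214733 + 359066)*(-1/273888) = 6103573799*(-1/273888) = -6103573799/273888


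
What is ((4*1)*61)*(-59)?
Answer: -14396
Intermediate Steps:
((4*1)*61)*(-59) = (4*61)*(-59) = 244*(-59) = -14396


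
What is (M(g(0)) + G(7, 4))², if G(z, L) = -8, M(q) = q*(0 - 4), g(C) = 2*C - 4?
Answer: 64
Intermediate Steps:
g(C) = -4 + 2*C
M(q) = -4*q (M(q) = q*(-4) = -4*q)
(M(g(0)) + G(7, 4))² = (-4*(-4 + 2*0) - 8)² = (-4*(-4 + 0) - 8)² = (-4*(-4) - 8)² = (16 - 8)² = 8² = 64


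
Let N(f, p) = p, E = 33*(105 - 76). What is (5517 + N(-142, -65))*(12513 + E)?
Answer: 73438440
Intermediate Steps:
E = 957 (E = 33*29 = 957)
(5517 + N(-142, -65))*(12513 + E) = (5517 - 65)*(12513 + 957) = 5452*13470 = 73438440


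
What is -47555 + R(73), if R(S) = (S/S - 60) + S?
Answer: -47541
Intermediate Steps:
R(S) = -59 + S (R(S) = (1 - 60) + S = -59 + S)
-47555 + R(73) = -47555 + (-59 + 73) = -47555 + 14 = -47541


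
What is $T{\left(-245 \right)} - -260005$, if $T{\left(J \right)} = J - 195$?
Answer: $259565$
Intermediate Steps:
$T{\left(J \right)} = -195 + J$ ($T{\left(J \right)} = J - 195 = -195 + J$)
$T{\left(-245 \right)} - -260005 = \left(-195 - 245\right) - -260005 = -440 + 260005 = 259565$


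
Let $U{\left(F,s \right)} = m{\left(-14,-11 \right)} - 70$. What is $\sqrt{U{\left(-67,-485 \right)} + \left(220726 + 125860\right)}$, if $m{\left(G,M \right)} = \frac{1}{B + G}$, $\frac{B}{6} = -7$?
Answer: $\frac{\sqrt{271668530}}{28} \approx 588.66$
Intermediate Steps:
$B = -42$ ($B = 6 \left(-7\right) = -42$)
$m{\left(G,M \right)} = \frac{1}{-42 + G}$
$U{\left(F,s \right)} = - \frac{3921}{56}$ ($U{\left(F,s \right)} = \frac{1}{-42 - 14} - 70 = \frac{1}{-56} - 70 = - \frac{1}{56} - 70 = - \frac{3921}{56}$)
$\sqrt{U{\left(-67,-485 \right)} + \left(220726 + 125860\right)} = \sqrt{- \frac{3921}{56} + \left(220726 + 125860\right)} = \sqrt{- \frac{3921}{56} + 346586} = \sqrt{\frac{19404895}{56}} = \frac{\sqrt{271668530}}{28}$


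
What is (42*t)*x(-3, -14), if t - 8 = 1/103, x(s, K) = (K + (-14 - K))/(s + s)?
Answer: 80850/103 ≈ 784.95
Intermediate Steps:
x(s, K) = -7/s (x(s, K) = -14*1/(2*s) = -7/s)
t = 825/103 (t = 8 + 1/103 = 825/103 ≈ 8.0097)
(42*t)*x(-3, -14) = (42*(825/103))*(-7/(-3)) = 34650*(-7*(-1/3))/103 = (34650/103)*(7/3) = 80850/103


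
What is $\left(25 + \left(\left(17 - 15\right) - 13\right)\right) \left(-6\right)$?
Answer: $-84$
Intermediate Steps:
$\left(25 + \left(\left(17 - 15\right) - 13\right)\right) \left(-6\right) = \left(25 + \left(2 - 13\right)\right) \left(-6\right) = \left(25 - 11\right) \left(-6\right) = 14 \left(-6\right) = -84$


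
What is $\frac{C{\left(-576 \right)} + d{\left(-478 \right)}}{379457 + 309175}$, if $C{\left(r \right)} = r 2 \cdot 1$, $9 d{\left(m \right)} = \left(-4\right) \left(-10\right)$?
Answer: $- \frac{1291}{774711} \approx -0.0016664$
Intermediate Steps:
$d{\left(m \right)} = \frac{40}{9}$ ($d{\left(m \right)} = \frac{\left(-4\right) \left(-10\right)}{9} = \frac{1}{9} \cdot 40 = \frac{40}{9}$)
$C{\left(r \right)} = 2 r$ ($C{\left(r \right)} = 2 r 1 = 2 r$)
$\frac{C{\left(-576 \right)} + d{\left(-478 \right)}}{379457 + 309175} = \frac{2 \left(-576\right) + \frac{40}{9}}{379457 + 309175} = \frac{-1152 + \frac{40}{9}}{688632} = \left(- \frac{10328}{9}\right) \frac{1}{688632} = - \frac{1291}{774711}$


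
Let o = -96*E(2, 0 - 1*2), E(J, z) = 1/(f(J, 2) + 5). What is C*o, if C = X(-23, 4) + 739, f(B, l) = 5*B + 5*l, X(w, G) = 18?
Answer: -72672/25 ≈ -2906.9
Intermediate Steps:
E(J, z) = 1/(15 + 5*J) (E(J, z) = 1/((5*J + 5*2) + 5) = 1/((5*J + 10) + 5) = 1/((10 + 5*J) + 5) = 1/(15 + 5*J))
C = 757 (C = 18 + 739 = 757)
o = -96/25 (o = -96/(5*(3 + 2)) = -96/(5*5) = -96*1/25 = -96/25 ≈ -3.8400)
C*o = 757*(-96/25) = -72672/25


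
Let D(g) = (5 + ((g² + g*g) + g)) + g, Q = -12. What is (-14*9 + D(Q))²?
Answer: 20449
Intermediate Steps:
D(g) = 5 + 2*g + 2*g² (D(g) = (5 + ((g² + g²) + g)) + g = (5 + (2*g² + g)) + g = (5 + (g + 2*g²)) + g = (5 + g + 2*g²) + g = 5 + 2*g + 2*g²)
(-14*9 + D(Q))² = (-14*9 + (5 + 2*(-12) + 2*(-12)²))² = (-126 + (5 - 24 + 2*144))² = (-126 + (5 - 24 + 288))² = (-126 + 269)² = 143² = 20449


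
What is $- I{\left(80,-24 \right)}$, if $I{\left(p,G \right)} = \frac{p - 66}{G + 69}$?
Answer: $- \frac{14}{45} \approx -0.31111$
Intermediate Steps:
$I{\left(p,G \right)} = \frac{-66 + p}{69 + G}$
$- I{\left(80,-24 \right)} = - \frac{-66 + 80}{69 - 24} = - \frac{14}{45}$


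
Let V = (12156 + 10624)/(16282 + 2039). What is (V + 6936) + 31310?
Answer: 700727746/18321 ≈ 38247.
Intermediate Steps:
V = 22780/18321 ≈ 1.2434
(V + 6936) + 31310 = (22780/18321 + 6936) + 31310 = 127097236/18321 + 31310 = 700727746/18321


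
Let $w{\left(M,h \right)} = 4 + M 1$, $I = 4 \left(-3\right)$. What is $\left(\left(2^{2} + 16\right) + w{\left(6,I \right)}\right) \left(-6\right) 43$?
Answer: $-7740$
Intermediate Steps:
$I = -12$
$w{\left(M,h \right)} = 4 + M$
$\left(\left(2^{2} + 16\right) + w{\left(6,I \right)}\right) \left(-6\right) 43 = \left(\left(2^{2} + 16\right) + \left(4 + 6\right)\right) \left(-6\right) 43 = \left(\left(4 + 16\right) + 10\right) \left(-6\right) 43 = \left(20 + 10\right) \left(-6\right) 43 = 30 \left(-6\right) 43 = \left(-180\right) 43 = -7740$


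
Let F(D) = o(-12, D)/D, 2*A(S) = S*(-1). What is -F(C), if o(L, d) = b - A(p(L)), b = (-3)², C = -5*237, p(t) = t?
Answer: 1/395 ≈ 0.0025316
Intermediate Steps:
A(S) = -S/2 (A(S) = (S*(-1))/2 = (-S)/2 = -S/2)
C = -1185
b = 9
o(L, d) = 9 + L/2 (o(L, d) = 9 - (-1)*L/2 = 9 + L/2)
F(D) = 3/D (F(D) = (9 + (½)*(-12))/D = (9 - 6)/D = 3/D)
-F(C) = -3/(-1185) = -3*(-1)/1185 = -1*(-1/395) = 1/395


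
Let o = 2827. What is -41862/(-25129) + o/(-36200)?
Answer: 1444364717/909669800 ≈ 1.5878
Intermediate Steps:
-41862/(-25129) + o/(-36200) = -41862/(-25129) + 2827/(-36200) = -41862*(-1/25129) + 2827*(-1/36200) = 41862/25129 - 2827/36200 = 1444364717/909669800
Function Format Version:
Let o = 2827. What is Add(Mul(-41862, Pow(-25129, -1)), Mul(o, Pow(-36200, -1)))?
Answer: Rational(1444364717, 909669800) ≈ 1.5878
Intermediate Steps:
Add(Mul(-41862, Pow(-25129, -1)), Mul(o, Pow(-36200, -1))) = Add(Mul(-41862, Pow(-25129, -1)), Mul(2827, Pow(-36200, -1))) = Add(Mul(-41862, Rational(-1, 25129)), Mul(2827, Rational(-1, 36200))) = Add(Rational(41862, 25129), Rational(-2827, 36200)) = Rational(1444364717, 909669800)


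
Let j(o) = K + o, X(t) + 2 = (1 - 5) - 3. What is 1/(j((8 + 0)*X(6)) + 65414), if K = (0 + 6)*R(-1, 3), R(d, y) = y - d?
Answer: 1/65366 ≈ 1.5298e-5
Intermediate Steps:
X(t) = -9 (X(t) = -2 + ((1 - 5) - 3) = -2 + (-4 - 3) = -2 - 7 = -9)
K = 24 (K = (0 + 6)*(3 - 1*(-1)) = 6*(3 + 1) = 6*4 = 24)
j(o) = 24 + o
1/(j((8 + 0)*X(6)) + 65414) = 1/((24 + (8 + 0)*(-9)) + 65414) = 1/((24 + 8*(-9)) + 65414) = 1/((24 - 72) + 65414) = 1/(-48 + 65414) = 1/65366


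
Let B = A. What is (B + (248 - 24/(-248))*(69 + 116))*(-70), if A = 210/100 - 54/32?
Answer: -796794761/248 ≈ -3.2129e+6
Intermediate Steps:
A = 33/80 (A = 210*(1/100) - 54*1/32 = 21/10 - 27/16 = 33/80 ≈ 0.41250)
B = 33/80 ≈ 0.41250
(B + (248 - 24/(-248))*(69 + 116))*(-70) = (33/80 + (248 - 24/(-248))*(69 + 116))*(-70) = (33/80 + (248 - 24*(-1/248))*185)*(-70) = (33/80 + (248 + 3/31)*185)*(-70) = (33/80 + (7691/31)*185)*(-70) = (33/80 + 1422835/31)*(-70) = (113827823/2480)*(-70) = -796794761/248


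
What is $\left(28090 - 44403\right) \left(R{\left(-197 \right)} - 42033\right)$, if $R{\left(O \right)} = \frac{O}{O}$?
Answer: $685668016$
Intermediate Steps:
$R{\left(O \right)} = 1$
$\left(28090 - 44403\right) \left(R{\left(-197 \right)} - 42033\right) = \left(28090 - 44403\right) \left(1 - 42033\right) = \left(-16313\right) \left(-42032\right) = 685668016$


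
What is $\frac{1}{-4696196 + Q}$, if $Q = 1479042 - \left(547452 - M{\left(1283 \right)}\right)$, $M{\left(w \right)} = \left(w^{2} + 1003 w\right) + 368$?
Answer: $- \frac{1}{831300} \approx -1.2029 \cdot 10^{-6}$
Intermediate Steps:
$M{\left(w \right)} = 368 + w^{2} + 1003 w$
$Q = 3864896$ ($Q = 1479042 - \left(547452 - \left(368 + 1283^{2} + 1003 \cdot 1283\right)\right) = 1479042 - \left(547452 - \left(368 + 1646089 + 1286849\right)\right) = 1479042 - \left(547452 - 2933306\right) = 1479042 - -2385854 = 1479042 + 2385854 = 3864896$)
$\frac{1}{-4696196 + Q} = \frac{1}{-4696196 + 3864896} = \frac{1}{-831300} = - \frac{1}{831300}$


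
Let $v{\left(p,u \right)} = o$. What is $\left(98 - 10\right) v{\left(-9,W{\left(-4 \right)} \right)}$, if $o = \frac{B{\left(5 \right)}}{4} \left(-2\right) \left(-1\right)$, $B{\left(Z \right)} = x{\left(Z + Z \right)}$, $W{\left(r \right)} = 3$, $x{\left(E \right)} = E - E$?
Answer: $0$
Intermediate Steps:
$x{\left(E \right)} = 0$
$B{\left(Z \right)} = 0$
$o = 0$ ($o = \frac{0}{4} \left(-2\right) \left(-1\right) = 0 \cdot \frac{1}{4} \left(-2\right) \left(-1\right) = 0 \left(-2\right) \left(-1\right) = 0 \left(-1\right) = 0$)
$v{\left(p,u \right)} = 0$
$\left(98 - 10\right) v{\left(-9,W{\left(-4 \right)} \right)} = \left(98 - 10\right) 0 = 88 \cdot 0 = 0$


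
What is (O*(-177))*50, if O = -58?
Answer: 513300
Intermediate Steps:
(O*(-177))*50 = -58*(-177)*50 = 10266*50 = 513300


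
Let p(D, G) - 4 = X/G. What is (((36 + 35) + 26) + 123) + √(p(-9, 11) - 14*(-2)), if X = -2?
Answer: 220 + 5*√154/11 ≈ 225.64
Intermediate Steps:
p(D, G) = 4 - 2/G
(((36 + 35) + 26) + 123) + √(p(-9, 11) - 14*(-2)) = (((36 + 35) + 26) + 123) + √((4 - 2/11) - 14*(-2)) = ((71 + 26) + 123) + √((4 - 2*1/11) + 28) = (97 + 123) + √((4 - 2/11) + 28) = 220 + √(42/11 + 28) = 220 + √(350/11) = 220 + 5*√154/11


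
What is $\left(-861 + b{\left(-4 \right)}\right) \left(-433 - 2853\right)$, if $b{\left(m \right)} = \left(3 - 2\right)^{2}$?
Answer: $2825960$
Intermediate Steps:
$b{\left(m \right)} = 1$ ($b{\left(m \right)} = 1^{2} = 1$)
$\left(-861 + b{\left(-4 \right)}\right) \left(-433 - 2853\right) = \left(-861 + 1\right) \left(-433 - 2853\right) = \left(-860\right) \left(-3286\right) = 2825960$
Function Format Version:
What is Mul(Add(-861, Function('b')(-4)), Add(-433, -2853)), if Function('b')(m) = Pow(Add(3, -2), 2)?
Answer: 2825960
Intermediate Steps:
Function('b')(m) = 1 (Function('b')(m) = Pow(1, 2) = 1)
Mul(Add(-861, Function('b')(-4)), Add(-433, -2853)) = Mul(Add(-861, 1), Add(-433, -2853)) = Mul(-860, -3286) = 2825960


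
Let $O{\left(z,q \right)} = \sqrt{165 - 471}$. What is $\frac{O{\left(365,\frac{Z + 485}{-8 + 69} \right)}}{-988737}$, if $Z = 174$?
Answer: $- \frac{i \sqrt{34}}{329579} \approx - 1.7692 \cdot 10^{-5} i$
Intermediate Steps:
$O{\left(z,q \right)} = 3 i \sqrt{34}$ ($O{\left(z,q \right)} = \sqrt{-306} = 3 i \sqrt{34}$)
$\frac{O{\left(365,\frac{Z + 485}{-8 + 69} \right)}}{-988737} = \frac{3 i \sqrt{34}}{-988737} = 3 i \sqrt{34} \left(- \frac{1}{988737}\right) = - \frac{i \sqrt{34}}{329579}$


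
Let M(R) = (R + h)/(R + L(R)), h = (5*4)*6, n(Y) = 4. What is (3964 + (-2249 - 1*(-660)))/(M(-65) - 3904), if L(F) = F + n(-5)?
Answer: -299250/491959 ≈ -0.60828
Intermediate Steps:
h = 120 (h = 20*6 = 120)
L(F) = 4 + F (L(F) = F + 4 = 4 + F)
M(R) = (120 + R)/(4 + 2*R) (M(R) = (R + 120)/(R + (4 + R)) = (120 + R)/(4 + 2*R))
(3964 + (-2249 - 1*(-660)))/(M(-65) - 3904) = (3964 + (-2249 - 1*(-660)))/((120 - 65)/(2*(2 - 65)) - 3904) = (3964 + (-2249 + 660))/((1/2)*55/(-63) - 3904) = (3964 - 1589)/((1/2)*(-1/63)*55 - 3904) = 2375/(-55/126 - 3904) = 2375/(-491959/126) = 2375*(-126/491959) = -299250/491959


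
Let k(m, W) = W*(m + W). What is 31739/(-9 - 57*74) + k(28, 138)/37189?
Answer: -1083509555/157197903 ≈ -6.8926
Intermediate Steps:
k(m, W) = W*(W + m)
31739/(-9 - 57*74) + k(28, 138)/37189 = 31739/(-9 - 57*74) + (138*(138 + 28))/37189 = 31739/(-9 - 4218) + (138*166)*(1/37189) = 31739/(-4227) + 22908*(1/37189) = 31739*(-1/4227) + 22908/37189 = -31739/4227 + 22908/37189 = -1083509555/157197903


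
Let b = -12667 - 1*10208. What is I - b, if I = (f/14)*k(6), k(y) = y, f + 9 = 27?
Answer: 160179/7 ≈ 22883.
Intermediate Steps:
f = 18 (f = -9 + 27 = 18)
b = -22875 (b = -12667 - 10208 = -22875)
I = 54/7 (I = (18/14)*6 = ((1/14)*18)*6 = (9/7)*6 = 54/7 ≈ 7.7143)
I - b = 54/7 - 1*(-22875) = 54/7 + 22875 = 160179/7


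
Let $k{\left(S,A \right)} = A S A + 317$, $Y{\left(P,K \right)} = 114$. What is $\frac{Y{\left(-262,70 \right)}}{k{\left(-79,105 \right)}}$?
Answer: $- \frac{57}{435329} \approx -0.00013094$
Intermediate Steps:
$k{\left(S,A \right)} = 317 + S A^{2}$ ($k{\left(S,A \right)} = S A^{2} + 317 = 317 + S A^{2}$)
$\frac{Y{\left(-262,70 \right)}}{k{\left(-79,105 \right)}} = \frac{114}{317 - 79 \cdot 105^{2}} = \frac{114}{317 - 870975} = \frac{114}{-870658} = 114 \left(- \frac{1}{870658}\right) = - \frac{57}{435329}$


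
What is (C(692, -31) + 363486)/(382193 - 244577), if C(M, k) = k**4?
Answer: 1287007/137616 ≈ 9.3522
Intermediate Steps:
(C(692, -31) + 363486)/(382193 - 244577) = ((-31)**4 + 363486)/(382193 - 244577) = (923521 + 363486)/137616 = 1287007*(1/137616) = 1287007/137616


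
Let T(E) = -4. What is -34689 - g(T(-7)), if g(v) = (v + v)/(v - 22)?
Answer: -450961/13 ≈ -34689.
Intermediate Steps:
g(v) = 2*v/(-22 + v) (g(v) = (2*v)/(-22 + v) = 2*v/(-22 + v))
-34689 - g(T(-7)) = -34689 - 2*(-4)/(-22 - 4) = -34689 - 2*(-4)/(-26) = -34689 - 2*(-4)*(-1)/26 = -34689 - 1*4/13 = -34689 - 4/13 = -450961/13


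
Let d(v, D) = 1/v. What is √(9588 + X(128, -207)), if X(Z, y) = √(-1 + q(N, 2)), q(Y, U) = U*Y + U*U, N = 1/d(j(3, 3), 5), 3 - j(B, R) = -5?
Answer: √(9588 + √19) ≈ 97.941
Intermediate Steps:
j(B, R) = 8 (j(B, R) = 3 - 1*(-5) = 3 + 5 = 8)
N = 8 (N = 1/1/8 = 1/(⅛) = 1*8 = 8)
q(Y, U) = U² + U*Y (q(Y, U) = U*Y + U² = U² + U*Y)
X(Z, y) = √19 (X(Z, y) = √(-1 + 2*(2 + 8)) = √(-1 + 2*10) = √(-1 + 20) = √19)
√(9588 + X(128, -207)) = √(9588 + √19)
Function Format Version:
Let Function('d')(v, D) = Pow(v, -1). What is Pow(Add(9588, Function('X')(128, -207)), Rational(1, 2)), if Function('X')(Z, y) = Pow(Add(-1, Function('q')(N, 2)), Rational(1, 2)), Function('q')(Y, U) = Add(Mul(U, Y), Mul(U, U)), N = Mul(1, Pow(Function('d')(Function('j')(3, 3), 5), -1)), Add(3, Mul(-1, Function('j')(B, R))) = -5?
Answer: Pow(Add(9588, Pow(19, Rational(1, 2))), Rational(1, 2)) ≈ 97.941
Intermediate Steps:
Function('j')(B, R) = 8 (Function('j')(B, R) = Add(3, Mul(-1, -5)) = Add(3, 5) = 8)
N = 8 (N = Mul(1, Pow(Pow(8, -1), -1)) = Mul(1, Pow(Rational(1, 8), -1)) = Mul(1, 8) = 8)
Function('q')(Y, U) = Add(Pow(U, 2), Mul(U, Y)) (Function('q')(Y, U) = Add(Mul(U, Y), Pow(U, 2)) = Add(Pow(U, 2), Mul(U, Y)))
Function('X')(Z, y) = Pow(19, Rational(1, 2)) (Function('X')(Z, y) = Pow(Add(-1, Mul(2, Add(2, 8))), Rational(1, 2)) = Pow(Add(-1, Mul(2, 10)), Rational(1, 2)) = Pow(Add(-1, 20), Rational(1, 2)) = Pow(19, Rational(1, 2)))
Pow(Add(9588, Function('X')(128, -207)), Rational(1, 2)) = Pow(Add(9588, Pow(19, Rational(1, 2))), Rational(1, 2))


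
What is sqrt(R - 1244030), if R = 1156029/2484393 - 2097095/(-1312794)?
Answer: I*sqrt(3334132037579383142211100782)/51769781334 ≈ 1115.4*I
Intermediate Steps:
R = 320363622541/155309344002 (R = 1156029*(1/2484393) - 2097095*(-1/1312794) = 385343/828131 + 299585/187542 = 320363622541/155309344002 ≈ 2.0627)
sqrt(R - 1244030) = sqrt(320363622541/155309344002 - 1244030) = sqrt(-193209162855185519/155309344002) = I*sqrt(3334132037579383142211100782)/51769781334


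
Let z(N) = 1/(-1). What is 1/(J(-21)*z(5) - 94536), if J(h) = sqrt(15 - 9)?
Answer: -15756/1489509215 + sqrt(6)/8937055290 ≈ -1.0578e-5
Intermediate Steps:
z(N) = -1
J(h) = sqrt(6)
1/(J(-21)*z(5) - 94536) = 1/(sqrt(6)*(-1) - 94536) = 1/(-sqrt(6) - 94536) = 1/(-94536 - sqrt(6))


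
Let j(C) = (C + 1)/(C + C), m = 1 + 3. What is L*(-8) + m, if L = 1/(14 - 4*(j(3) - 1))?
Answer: 80/23 ≈ 3.4783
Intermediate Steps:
m = 4
j(C) = (1 + C)/(2*C) (j(C) = (1 + C)/((2*C)) = (1 + C)*(1/(2*C)) = (1 + C)/(2*C))
L = 3/46 (L = 1/(14 - 4*((½)*(1 + 3)/3 - 1)) = 1/(14 - 4*((½)*(⅓)*4 - 1)) = 1/(14 - 4*(⅔ - 1)) = 1/(14 - 4*(-⅓)) = 1/(14 + 4/3) = 1/(46/3) = 3/46 ≈ 0.065217)
L*(-8) + m = (3/46)*(-8) + 4 = -12/23 + 4 = 80/23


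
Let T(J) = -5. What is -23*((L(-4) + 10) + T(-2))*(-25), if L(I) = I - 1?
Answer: 0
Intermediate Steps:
L(I) = -1 + I
-23*((L(-4) + 10) + T(-2))*(-25) = -23*(((-1 - 4) + 10) - 5)*(-25) = -23*((-5 + 10) - 5)*(-25) = -23*(5 - 5)*(-25) = -23*0*(-25) = 0*(-25) = 0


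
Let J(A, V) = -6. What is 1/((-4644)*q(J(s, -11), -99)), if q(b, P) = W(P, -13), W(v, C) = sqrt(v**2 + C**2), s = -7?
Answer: -sqrt(9970)/46300680 ≈ -2.1566e-6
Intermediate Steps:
W(v, C) = sqrt(C**2 + v**2)
q(b, P) = sqrt(169 + P**2) (q(b, P) = sqrt((-13)**2 + P**2) = sqrt(169 + P**2))
1/((-4644)*q(J(s, -11), -99)) = 1/((-4644)*(sqrt(169 + (-99)**2))) = -1/(4644*sqrt(169 + 9801)) = -sqrt(9970)/9970/4644 = -sqrt(9970)/46300680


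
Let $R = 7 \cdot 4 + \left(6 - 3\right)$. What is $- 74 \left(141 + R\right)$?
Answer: $-12728$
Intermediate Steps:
$R = 31$ ($R = 28 + \left(6 - 3\right) = 28 + 3 = 31$)
$- 74 \left(141 + R\right) = - 74 \left(141 + 31\right) = \left(-74\right) 172 = -12728$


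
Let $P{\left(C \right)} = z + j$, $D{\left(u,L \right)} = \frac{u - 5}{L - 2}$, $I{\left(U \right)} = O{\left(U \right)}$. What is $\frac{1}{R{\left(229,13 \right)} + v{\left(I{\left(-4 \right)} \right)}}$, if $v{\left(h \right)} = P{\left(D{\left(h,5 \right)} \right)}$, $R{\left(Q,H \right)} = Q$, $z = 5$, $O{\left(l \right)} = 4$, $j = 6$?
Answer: $\frac{1}{240} \approx 0.0041667$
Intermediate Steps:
$I{\left(U \right)} = 4$
$D{\left(u,L \right)} = \frac{-5 + u}{-2 + L}$
$P{\left(C \right)} = 11$ ($P{\left(C \right)} = 5 + 6 = 11$)
$v{\left(h \right)} = 11$
$\frac{1}{R{\left(229,13 \right)} + v{\left(I{\left(-4 \right)} \right)}} = \frac{1}{229 + 11} = \frac{1}{240}$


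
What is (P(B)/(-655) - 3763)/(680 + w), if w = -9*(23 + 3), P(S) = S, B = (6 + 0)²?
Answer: -2464801/292130 ≈ -8.4373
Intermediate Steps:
B = 36 (B = 6² = 36)
w = -234 (w = -9*26 = -234)
(P(B)/(-655) - 3763)/(680 + w) = (36/(-655) - 3763)/(680 - 234) = (36*(-1/655) - 3763)/446 = (-36/655 - 3763)*(1/446) = -2464801/655*1/446 = -2464801/292130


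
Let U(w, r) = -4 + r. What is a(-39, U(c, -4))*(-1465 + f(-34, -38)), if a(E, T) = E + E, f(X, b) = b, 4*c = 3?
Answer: 117234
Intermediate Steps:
c = ¾ (c = (¼)*3 = ¾ ≈ 0.75000)
a(E, T) = 2*E
a(-39, U(c, -4))*(-1465 + f(-34, -38)) = (2*(-39))*(-1465 - 38) = -78*(-1503) = 117234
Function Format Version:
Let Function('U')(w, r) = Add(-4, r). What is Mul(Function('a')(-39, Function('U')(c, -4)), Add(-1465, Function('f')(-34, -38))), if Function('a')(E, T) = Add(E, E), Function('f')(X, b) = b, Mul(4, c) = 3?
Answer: 117234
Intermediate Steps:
c = Rational(3, 4) (c = Mul(Rational(1, 4), 3) = Rational(3, 4) ≈ 0.75000)
Function('a')(E, T) = Mul(2, E)
Mul(Function('a')(-39, Function('U')(c, -4)), Add(-1465, Function('f')(-34, -38))) = Mul(Mul(2, -39), Add(-1465, -38)) = Mul(-78, -1503) = 117234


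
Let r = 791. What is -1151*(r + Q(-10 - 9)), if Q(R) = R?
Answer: -888572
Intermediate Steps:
-1151*(r + Q(-10 - 9)) = -1151*(791 + (-10 - 9)) = -1151*(791 - 19) = -1151*772 = -888572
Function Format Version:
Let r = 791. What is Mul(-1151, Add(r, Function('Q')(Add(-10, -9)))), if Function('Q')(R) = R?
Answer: -888572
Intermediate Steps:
Mul(-1151, Add(r, Function('Q')(Add(-10, -9)))) = Mul(-1151, Add(791, Add(-10, -9))) = Mul(-1151, Add(791, -19)) = Mul(-1151, 772) = -888572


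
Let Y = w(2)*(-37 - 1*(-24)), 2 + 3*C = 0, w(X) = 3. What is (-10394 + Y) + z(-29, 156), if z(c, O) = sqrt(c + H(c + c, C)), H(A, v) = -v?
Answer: -10433 + I*sqrt(255)/3 ≈ -10433.0 + 5.3229*I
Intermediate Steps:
C = -2/3 (C = -2/3 + (1/3)*0 = -2/3 + 0 = -2/3 ≈ -0.66667)
z(c, O) = sqrt(2/3 + c) (z(c, O) = sqrt(c - 1*(-2/3)) = sqrt(c + 2/3) = sqrt(2/3 + c))
Y = -39 (Y = 3*(-37 - 1*(-24)) = 3*(-37 + 24) = 3*(-13) = -39)
(-10394 + Y) + z(-29, 156) = (-10394 - 39) + sqrt(6 + 9*(-29))/3 = -10433 + sqrt(6 - 261)/3 = -10433 + sqrt(-255)/3 = -10433 + (I*sqrt(255))/3 = -10433 + I*sqrt(255)/3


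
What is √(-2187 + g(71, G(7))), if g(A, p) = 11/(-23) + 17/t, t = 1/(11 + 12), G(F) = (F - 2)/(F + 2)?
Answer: 3*I*√105593/23 ≈ 42.385*I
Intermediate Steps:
G(F) = (-2 + F)/(2 + F)
t = 1/23 ≈ 0.043478
g(A, p) = 8982/23 (g(A, p) = 11/(-23) + 17/(1/23) = 11*(-1/23) + 17*23 = -11/23 + 391 = 8982/23)
√(-2187 + g(71, G(7))) = √(-2187 + 8982/23) = √(-41319/23) = 3*I*√105593/23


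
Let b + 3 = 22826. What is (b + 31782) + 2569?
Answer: 57174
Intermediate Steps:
b = 22823 (b = -3 + 22826 = 22823)
(b + 31782) + 2569 = (22823 + 31782) + 2569 = 54605 + 2569 = 57174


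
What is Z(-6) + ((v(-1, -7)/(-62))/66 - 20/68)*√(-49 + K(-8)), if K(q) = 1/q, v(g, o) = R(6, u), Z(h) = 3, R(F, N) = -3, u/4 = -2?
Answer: 3 - 6803*I*√786/92752 ≈ 3.0 - 2.0563*I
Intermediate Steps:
u = -8 (u = 4*(-2) = -8)
v(g, o) = -3
Z(-6) + ((v(-1, -7)/(-62))/66 - 20/68)*√(-49 + K(-8)) = 3 + (-3/(-62)/66 - 20/68)*√(-49 + 1/(-8)) = 3 + (-3*(-1/62)*(1/66) - 20*1/68)*√(-49 - ⅛) = 3 + ((3/62)*(1/66) - 5/17)*√(-393/8) = 3 + (1/1364 - 5/17)*(I*√786/4) = 3 - 6803*I*√786/92752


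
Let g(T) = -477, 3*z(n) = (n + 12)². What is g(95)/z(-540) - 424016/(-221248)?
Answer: 204674081/107084032 ≈ 1.9113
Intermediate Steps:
z(n) = (12 + n)²/3 (z(n) = (n + 12)²/3 = (12 + n)²/3)
g(95)/z(-540) - 424016/(-221248) = -477*3/(12 - 540)² - 424016/(-221248) = -477/((⅓)*(-528)²) - 424016*(-1/221248) = -477/((⅓)*278784) + 26501/13828 = -477/92928 + 26501/13828 = -477*1/92928 + 26501/13828 = -159/30976 + 26501/13828 = 204674081/107084032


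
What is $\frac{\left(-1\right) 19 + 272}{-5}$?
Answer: $- \frac{253}{5} \approx -50.6$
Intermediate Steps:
$\frac{\left(-1\right) 19 + 272}{-5} = - \frac{-19 + 272}{5} = \left(- \frac{1}{5}\right) 253 = - \frac{253}{5}$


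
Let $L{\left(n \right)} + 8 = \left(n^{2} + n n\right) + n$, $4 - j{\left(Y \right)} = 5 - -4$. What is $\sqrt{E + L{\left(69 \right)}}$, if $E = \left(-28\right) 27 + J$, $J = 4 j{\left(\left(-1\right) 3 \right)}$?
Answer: $\sqrt{8807} \approx 93.846$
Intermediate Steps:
$j{\left(Y \right)} = -5$ ($j{\left(Y \right)} = 4 - \left(5 - -4\right) = 4 - \left(5 + 4\right) = 4 - 9 = -5$)
$J = -20$ ($J = 4 \left(-5\right) = -20$)
$L{\left(n \right)} = -8 + n + 2 n^{2}$ ($L{\left(n \right)} = -8 + \left(\left(n^{2} + n n\right) + n\right) = -8 + \left(\left(n^{2} + n^{2}\right) + n\right) = -8 + \left(2 n^{2} + n\right) = -8 + \left(n + 2 n^{2}\right) = -8 + n + 2 n^{2}$)
$E = -776$ ($E = \left(-28\right) 27 - 20 = -756 - 20 = -776$)
$\sqrt{E + L{\left(69 \right)}} = \sqrt{-776 + \left(-8 + 69 + 2 \cdot 69^{2}\right)} = \sqrt{-776 + \left(-8 + 69 + 2 \cdot 4761\right)} = \sqrt{-776 + \left(-8 + 69 + 9522\right)} = \sqrt{-776 + 9583} = \sqrt{8807}$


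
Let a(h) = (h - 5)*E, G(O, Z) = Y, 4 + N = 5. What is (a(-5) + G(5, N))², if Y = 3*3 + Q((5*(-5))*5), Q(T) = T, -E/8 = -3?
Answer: 126736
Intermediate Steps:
N = 1 (N = -4 + 5 = 1)
E = 24 (E = -8*(-3) = 24)
Y = -116 (Y = 3*3 + (5*(-5))*5 = 9 - 25*5 = 9 - 125 = -116)
G(O, Z) = -116
a(h) = -120 + 24*h (a(h) = (h - 5)*24 = (-5 + h)*24 = -120 + 24*h)
(a(-5) + G(5, N))² = ((-120 + 24*(-5)) - 116)² = ((-120 - 120) - 116)² = (-240 - 116)² = (-356)² = 126736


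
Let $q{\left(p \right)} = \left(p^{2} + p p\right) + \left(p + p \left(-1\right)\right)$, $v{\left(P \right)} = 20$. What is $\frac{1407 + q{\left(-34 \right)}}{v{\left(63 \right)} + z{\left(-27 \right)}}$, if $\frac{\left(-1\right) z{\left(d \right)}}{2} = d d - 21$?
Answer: $- \frac{3719}{1396} \approx -2.664$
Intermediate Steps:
$q{\left(p \right)} = 2 p^{2}$ ($q{\left(p \right)} = \left(p^{2} + p^{2}\right) + \left(p - p\right) = 2 p^{2} + 0 = 2 p^{2}$)
$z{\left(d \right)} = 42 - 2 d^{2}$ ($z{\left(d \right)} = - 2 \left(d d - 21\right) = - 2 \left(d^{2} - 21\right) = - 2 \left(-21 + d^{2}\right) = 42 - 2 d^{2}$)
$\frac{1407 + q{\left(-34 \right)}}{v{\left(63 \right)} + z{\left(-27 \right)}} = \frac{1407 + 2 \left(-34\right)^{2}}{20 + \left(42 - 2 \left(-27\right)^{2}\right)} = \frac{1407 + 2 \cdot 1156}{20 + \left(42 - 1458\right)} = \frac{1407 + 2312}{20 + \left(42 - 1458\right)} = \frac{3719}{20 - 1416} = \frac{3719}{-1396} = 3719 \left(- \frac{1}{1396}\right) = - \frac{3719}{1396}$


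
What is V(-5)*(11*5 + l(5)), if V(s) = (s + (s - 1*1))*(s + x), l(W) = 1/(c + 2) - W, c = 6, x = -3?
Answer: 4411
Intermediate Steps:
l(W) = ⅛ - W (l(W) = 1/(6 + 2) - W = 1/8 - W = ⅛ - W)
V(s) = (-1 + 2*s)*(-3 + s) (V(s) = (s + (s - 1*1))*(s - 3) = (s + (s - 1))*(-3 + s) = (s + (-1 + s))*(-3 + s) = (-1 + 2*s)*(-3 + s))
V(-5)*(11*5 + l(5)) = (3 - 7*(-5) + 2*(-5)²)*(11*5 + (⅛ - 1*5)) = (3 + 35 + 2*25)*(55 + (⅛ - 5)) = (3 + 35 + 50)*(55 - 39/8) = 88*(401/8) = 4411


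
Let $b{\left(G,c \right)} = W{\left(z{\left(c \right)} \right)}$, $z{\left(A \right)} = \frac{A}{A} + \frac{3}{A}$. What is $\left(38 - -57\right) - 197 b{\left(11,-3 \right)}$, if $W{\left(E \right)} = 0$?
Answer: $95$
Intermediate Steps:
$z{\left(A \right)} = 1 + \frac{3}{A}$
$b{\left(G,c \right)} = 0$
$\left(38 - -57\right) - 197 b{\left(11,-3 \right)} = \left(38 - -57\right) - 0 = \left(38 + 57\right) + 0 = 95 + 0 = 95$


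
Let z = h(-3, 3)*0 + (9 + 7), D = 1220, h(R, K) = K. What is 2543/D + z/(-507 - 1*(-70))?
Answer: 1091771/533140 ≈ 2.0478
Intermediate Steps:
z = 16 (z = 3*0 + (9 + 7) = 0 + 16 = 16)
2543/D + z/(-507 - 1*(-70)) = 2543/1220 + 16/(-507 - 1*(-70)) = 2543*(1/1220) + 16/(-507 + 70) = 2543/1220 + 16/(-437) = 2543/1220 + 16*(-1/437) = 2543/1220 - 16/437 = 1091771/533140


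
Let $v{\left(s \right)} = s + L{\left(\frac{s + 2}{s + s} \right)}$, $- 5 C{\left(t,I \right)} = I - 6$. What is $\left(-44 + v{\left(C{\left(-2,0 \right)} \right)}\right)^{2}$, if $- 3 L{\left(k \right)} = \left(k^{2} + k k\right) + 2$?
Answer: $\frac{36336784}{18225} \approx 1993.8$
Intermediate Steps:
$C{\left(t,I \right)} = \frac{6}{5} - \frac{I}{5}$ ($C{\left(t,I \right)} = - \frac{I - 6}{5} = - \frac{-6 + I}{5} = \frac{6}{5} - \frac{I}{5}$)
$L{\left(k \right)} = - \frac{2}{3} - \frac{2 k^{2}}{3}$ ($L{\left(k \right)} = - \frac{\left(k^{2} + k k\right) + 2}{3} = - \frac{\left(k^{2} + k^{2}\right) + 2}{3} = - \frac{2 k^{2} + 2}{3} = - \frac{2 + 2 k^{2}}{3} = - \frac{2}{3} - \frac{2 k^{2}}{3}$)
$v{\left(s \right)} = - \frac{2}{3} + s - \frac{\left(2 + s\right)^{2}}{6 s^{2}}$ ($v{\left(s \right)} = s - \left(\frac{2}{3} + \frac{2 \left(\frac{s + 2}{s + s}\right)^{2}}{3}\right) = s - \left(\frac{2}{3} + \frac{2 \left(\frac{2 + s}{2 s}\right)^{2}}{3}\right) = s - \left(\frac{2}{3} + \frac{2 \frac{\left(2 + s\right)^{2}}{4 s^{2}}}{3}\right) = s - \left(\frac{2}{3} + \frac{\left(2 + s\right)^{2}}{6 s^{2}}\right) = - \frac{2}{3} + s - \frac{\left(2 + s\right)^{2}}{6 s^{2}}$)
$\left(-44 + v{\left(C{\left(-2,0 \right)} \right)}\right)^{2} = \left(-44 - \left(- \frac{8}{15} + \frac{\left(2 + \left(\frac{6}{5} - 0\right)\right)^{2}}{6 \left(\frac{6}{5} - 0\right)^{2}}\right)\right)^{2} = \left(-44 - \left(- \frac{8}{15} + \frac{\left(2 + \left(\frac{6}{5} + 0\right)\right)^{2}}{6 \left(\frac{6}{5} + 0\right)^{2}}\right)\right)^{2} = \left(-44 - \left(- \frac{8}{15} + \frac{\left(2 + \frac{6}{5}\right)^{2}}{6 \cdot \frac{36}{25}}\right)\right)^{2} = \left(-44 - \left(- \frac{8}{15} + \frac{32}{27}\right)\right)^{2} = \left(-44 - \frac{88}{135}\right)^{2} = \left(- \frac{6028}{135}\right)^{2} = \frac{36336784}{18225}$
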